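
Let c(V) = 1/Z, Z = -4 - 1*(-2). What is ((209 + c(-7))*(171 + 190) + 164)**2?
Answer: 22760248225/4 ≈ 5.6901e+9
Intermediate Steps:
Z = -2 (Z = -4 + 2 = -2)
c(V) = -1/2 (c(V) = 1/(-2) = -1/2)
((209 + c(-7))*(171 + 190) + 164)**2 = ((209 - 1/2)*(171 + 190) + 164)**2 = ((417/2)*361 + 164)**2 = (150537/2 + 164)**2 = (150865/2)**2 = 22760248225/4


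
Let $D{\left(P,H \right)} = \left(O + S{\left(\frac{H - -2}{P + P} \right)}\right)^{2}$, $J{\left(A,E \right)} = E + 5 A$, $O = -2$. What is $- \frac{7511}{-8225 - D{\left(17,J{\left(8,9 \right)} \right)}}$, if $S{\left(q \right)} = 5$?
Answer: $\frac{7511}{8234} \approx 0.91219$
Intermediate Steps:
$D{\left(P,H \right)} = 9$ ($D{\left(P,H \right)} = \left(-2 + 5\right)^{2} = 3^{2} = 9$)
$- \frac{7511}{-8225 - D{\left(17,J{\left(8,9 \right)} \right)}} = - \frac{7511}{-8225 - 9} = - \frac{7511}{-8234} = \left(-7511\right) \left(- \frac{1}{8234}\right) = \frac{7511}{8234}$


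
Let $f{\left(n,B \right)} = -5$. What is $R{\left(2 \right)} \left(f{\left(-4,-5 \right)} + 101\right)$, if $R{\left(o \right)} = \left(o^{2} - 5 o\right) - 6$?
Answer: $-1152$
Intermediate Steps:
$R{\left(o \right)} = -6 + o^{2} - 5 o$
$R{\left(2 \right)} \left(f{\left(-4,-5 \right)} + 101\right) = \left(-6 + 2^{2} - 10\right) \left(-5 + 101\right) = \left(-6 + 4 - 10\right) 96 = \left(-12\right) 96 = -1152$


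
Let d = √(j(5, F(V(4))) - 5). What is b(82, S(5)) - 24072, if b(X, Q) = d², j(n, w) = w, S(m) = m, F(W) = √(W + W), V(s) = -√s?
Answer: -24077 + 2*I ≈ -24077.0 + 2.0*I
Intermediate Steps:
F(W) = √2*√W (F(W) = √(2*W) = √2*√W)
d = √(-5 + 2*I) (d = √(√2*√(-√4) - 5) = √(√2*√(-1*2) - 5) = √(√2*√(-2) - 5) = √(√2*(I*√2) - 5) = √(2*I - 5) = √(-5 + 2*I) ≈ 0.43884 + 2.2787*I)
b(X, Q) = -5 + 2*I (b(X, Q) = (√(-5 + 2*I))² = -5 + 2*I)
b(82, S(5)) - 24072 = (-5 + 2*I) - 24072 = -24077 + 2*I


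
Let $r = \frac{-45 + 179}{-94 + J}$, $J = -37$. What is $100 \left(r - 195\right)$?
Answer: $- \frac{2567900}{131} \approx -19602.0$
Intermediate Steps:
$r = - \frac{134}{131}$ ($r = \frac{-45 + 179}{-94 - 37} = \frac{134}{-131} = 134 \left(- \frac{1}{131}\right) = - \frac{134}{131} \approx -1.0229$)
$100 \left(r - 195\right) = 100 \left(- \frac{134}{131} - 195\right) = 100 \left(- \frac{25679}{131}\right) = - \frac{2567900}{131}$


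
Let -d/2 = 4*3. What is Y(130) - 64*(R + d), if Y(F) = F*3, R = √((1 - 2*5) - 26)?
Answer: 1926 - 64*I*√35 ≈ 1926.0 - 378.63*I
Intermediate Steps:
R = I*√35 (R = √((1 - 10) - 26) = √(-9 - 26) = √(-35) = I*√35 ≈ 5.9161*I)
d = -24 (d = -8*3 = -2*12 = -24)
Y(F) = 3*F
Y(130) - 64*(R + d) = 3*130 - 64*(I*√35 - 24) = 390 - 64*(-24 + I*√35) = 390 - (-1536 + 64*I*√35) = 390 + (1536 - 64*I*√35) = 1926 - 64*I*√35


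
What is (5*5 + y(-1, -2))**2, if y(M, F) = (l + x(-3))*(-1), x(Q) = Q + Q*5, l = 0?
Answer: 1849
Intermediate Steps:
x(Q) = 6*Q (x(Q) = Q + 5*Q = 6*Q)
y(M, F) = 18 (y(M, F) = (0 + 6*(-3))*(-1) = (0 - 18)*(-1) = -18*(-1) = 18)
(5*5 + y(-1, -2))**2 = (5*5 + 18)**2 = (25 + 18)**2 = 43**2 = 1849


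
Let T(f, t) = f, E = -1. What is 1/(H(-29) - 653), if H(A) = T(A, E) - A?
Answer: -1/653 ≈ -0.0015314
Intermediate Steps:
H(A) = 0 (H(A) = A - A = 0)
1/(H(-29) - 653) = 1/(0 - 653) = 1/(-653) = -1/653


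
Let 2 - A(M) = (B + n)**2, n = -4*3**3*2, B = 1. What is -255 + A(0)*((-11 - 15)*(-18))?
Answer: -21632619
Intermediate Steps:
n = -216 (n = -4*27*2 = -108*2 = -216)
A(M) = -46223 (A(M) = 2 - (1 - 216)**2 = 2 - 1*(-215)**2 = 2 - 1*46225 = 2 - 46225 = -46223)
-255 + A(0)*((-11 - 15)*(-18)) = -255 - 46223*(-11 - 15)*(-18) = -255 - (-1201798)*(-18) = -255 - 46223*468 = -255 - 21632364 = -21632619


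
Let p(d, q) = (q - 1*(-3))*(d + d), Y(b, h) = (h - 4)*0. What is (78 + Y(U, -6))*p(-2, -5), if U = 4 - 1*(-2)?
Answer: 624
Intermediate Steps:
U = 6 (U = 4 + 2 = 6)
Y(b, h) = 0 (Y(b, h) = (-4 + h)*0 = 0)
p(d, q) = 2*d*(3 + q) (p(d, q) = (q + 3)*(2*d) = (3 + q)*(2*d) = 2*d*(3 + q))
(78 + Y(U, -6))*p(-2, -5) = (78 + 0)*(2*(-2)*(3 - 5)) = 78*(2*(-2)*(-2)) = 78*8 = 624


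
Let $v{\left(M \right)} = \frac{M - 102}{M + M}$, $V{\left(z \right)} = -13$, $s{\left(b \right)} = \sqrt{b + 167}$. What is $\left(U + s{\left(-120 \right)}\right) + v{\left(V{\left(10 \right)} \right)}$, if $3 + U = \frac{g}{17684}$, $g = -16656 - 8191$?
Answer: $\frac{4143}{229892} + \sqrt{47} \approx 6.8737$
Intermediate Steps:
$s{\left(b \right)} = \sqrt{167 + b}$
$g = -24847$ ($g = -16656 - 8191 = -24847$)
$v{\left(M \right)} = \frac{-102 + M}{2 M}$
$U = - \frac{77899}{17684}$ ($U = -3 - \frac{24847}{17684} = - \frac{77899}{17684} \approx -4.4051$)
$\left(U + s{\left(-120 \right)}\right) + v{\left(V{\left(10 \right)} \right)} = \left(- \frac{77899}{17684} + \sqrt{167 - 120}\right) + \frac{-102 - 13}{2 \left(-13\right)} = \left(- \frac{77899}{17684} + \sqrt{47}\right) + \frac{1}{2} \left(- \frac{1}{13}\right) \left(-115\right) = \left(- \frac{77899}{17684} + \sqrt{47}\right) + \frac{115}{26} = \frac{4143}{229892} + \sqrt{47}$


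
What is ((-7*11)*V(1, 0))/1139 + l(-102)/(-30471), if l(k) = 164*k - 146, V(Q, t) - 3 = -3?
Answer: 16874/30471 ≈ 0.55377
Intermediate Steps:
V(Q, t) = 0 (V(Q, t) = 3 - 3 = 0)
l(k) = -146 + 164*k
((-7*11)*V(1, 0))/1139 + l(-102)/(-30471) = (-7*11*0)/1139 + (-146 + 164*(-102))/(-30471) = -77*0*(1/1139) + (-146 - 16728)*(-1/30471) = 0*(1/1139) - 16874*(-1/30471) = 0 + 16874/30471 = 16874/30471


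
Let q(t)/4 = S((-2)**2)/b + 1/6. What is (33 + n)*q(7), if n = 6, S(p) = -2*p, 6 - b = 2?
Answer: -286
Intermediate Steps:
b = 4 (b = 6 - 1*2 = 6 - 2 = 4)
q(t) = -22/3 (q(t) = 4*(-2*(-2)**2/4 + 1/6) = 4*(-2*4*(1/4) + 1*(1/6)) = 4*(-8*1/4 + 1/6) = 4*(-2 + 1/6) = 4*(-11/6) = -22/3)
(33 + n)*q(7) = (33 + 6)*(-22/3) = 39*(-22/3) = -286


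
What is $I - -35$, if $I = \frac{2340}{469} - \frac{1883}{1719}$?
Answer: $\frac{31356718}{806211} \approx 38.894$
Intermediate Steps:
$I = \frac{3139333}{806211}$ ($I = 2340 \cdot \frac{1}{469} - \frac{1883}{1719} = \frac{2340}{469} - \frac{1883}{1719} = \frac{3139333}{806211} \approx 3.8939$)
$I - -35 = \frac{3139333}{806211} - -35 = \frac{3139333}{806211} + 35 = \frac{31356718}{806211}$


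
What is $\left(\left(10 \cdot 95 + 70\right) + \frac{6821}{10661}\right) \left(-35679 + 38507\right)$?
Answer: $\frac{4395940564}{1523} \approx 2.8864 \cdot 10^{6}$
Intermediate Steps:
$\left(\left(10 \cdot 95 + 70\right) + \frac{6821}{10661}\right) \left(-35679 + 38507\right) = \left(\left(950 + 70\right) + 6821 \cdot \frac{1}{10661}\right) 2828 = \left(1020 + \frac{6821}{10661}\right) 2828 = \frac{10881041}{10661} \cdot 2828 = \frac{4395940564}{1523}$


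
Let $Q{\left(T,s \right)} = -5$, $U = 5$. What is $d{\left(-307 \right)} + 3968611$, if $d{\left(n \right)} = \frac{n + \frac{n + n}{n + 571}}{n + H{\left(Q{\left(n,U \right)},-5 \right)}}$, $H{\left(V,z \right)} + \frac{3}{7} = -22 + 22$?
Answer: $\frac{1127339800921}{284064} \approx 3.9686 \cdot 10^{6}$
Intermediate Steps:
$H{\left(V,z \right)} = - \frac{3}{7}$ ($H{\left(V,z \right)} = - \frac{3}{7} + \left(-22 + 22\right) = - \frac{3}{7} + 0 = - \frac{3}{7}$)
$d{\left(n \right)} = \frac{n + \frac{2 n}{571 + n}}{- \frac{3}{7} + n}$ ($d{\left(n \right)} = \frac{n + \frac{n + n}{n + 571}}{n - \frac{3}{7}} = \frac{n + \frac{2 n}{571 + n}}{- \frac{3}{7} + n}$)
$d{\left(-307 \right)} + 3968611 = 7 \left(-307\right) \frac{1}{-1713 + 7 \left(-307\right)^{2} + 3994 \left(-307\right)} \left(573 - 307\right) + 3968611 = 7 \left(-307\right) \frac{1}{-1713 + 7 \cdot 94249 - 1226158} \cdot 266 + 3968611 = 7 \left(-307\right) \frac{1}{-1713 + 659743 - 1226158} \cdot 266 + 3968611 = 7 \left(-307\right) \frac{1}{-568128} \cdot 266 + 3968611 = 7 \left(-307\right) \left(- \frac{1}{568128}\right) 266 + 3968611 = \frac{285817}{284064} + 3968611 = \frac{1127339800921}{284064}$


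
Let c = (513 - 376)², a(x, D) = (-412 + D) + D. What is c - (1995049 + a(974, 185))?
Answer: -1976238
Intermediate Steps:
a(x, D) = -412 + 2*D
c = 18769 (c = 137² = 18769)
c - (1995049 + a(974, 185)) = 18769 - (1995049 + (-412 + 2*185)) = 18769 - (1995049 + (-412 + 370)) = 18769 - (1995049 - 42) = 18769 - 1*1995007 = 18769 - 1995007 = -1976238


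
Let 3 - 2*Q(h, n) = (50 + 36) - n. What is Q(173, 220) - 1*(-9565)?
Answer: 19267/2 ≈ 9633.5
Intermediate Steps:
Q(h, n) = -83/2 + n/2 (Q(h, n) = 3/2 - ((50 + 36) - n)/2 = 3/2 - (86 - n)/2 = 3/2 + (-43 + n/2) = -83/2 + n/2)
Q(173, 220) - 1*(-9565) = (-83/2 + (½)*220) - 1*(-9565) = (-83/2 + 110) + 9565 = 137/2 + 9565 = 19267/2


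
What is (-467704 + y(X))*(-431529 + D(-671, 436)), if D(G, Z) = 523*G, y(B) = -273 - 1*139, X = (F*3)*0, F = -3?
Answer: 366282981592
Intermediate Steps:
X = 0 (X = -3*3*0 = -9*0 = 0)
y(B) = -412 (y(B) = -273 - 139 = -412)
(-467704 + y(X))*(-431529 + D(-671, 436)) = (-467704 - 412)*(-431529 + 523*(-671)) = -468116*(-431529 - 350933) = -468116*(-782462) = 366282981592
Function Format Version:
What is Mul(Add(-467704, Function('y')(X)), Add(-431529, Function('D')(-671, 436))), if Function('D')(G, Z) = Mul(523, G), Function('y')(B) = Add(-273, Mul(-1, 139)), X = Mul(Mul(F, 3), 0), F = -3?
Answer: 366282981592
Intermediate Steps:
X = 0 (X = Mul(Mul(-3, 3), 0) = Mul(-9, 0) = 0)
Function('y')(B) = -412 (Function('y')(B) = Add(-273, -139) = -412)
Mul(Add(-467704, Function('y')(X)), Add(-431529, Function('D')(-671, 436))) = Mul(Add(-467704, -412), Add(-431529, Mul(523, -671))) = Mul(-468116, Add(-431529, -350933)) = Mul(-468116, -782462) = 366282981592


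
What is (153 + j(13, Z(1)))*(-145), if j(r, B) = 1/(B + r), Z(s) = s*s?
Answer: -310735/14 ≈ -22195.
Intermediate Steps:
Z(s) = s**2
(153 + j(13, Z(1)))*(-145) = (153 + 1/(1**2 + 13))*(-145) = (153 + 1/(1 + 13))*(-145) = (153 + 1/14)*(-145) = (2143/14)*(-145) = -310735/14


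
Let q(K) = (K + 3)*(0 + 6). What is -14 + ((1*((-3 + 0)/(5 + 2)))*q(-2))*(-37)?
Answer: 568/7 ≈ 81.143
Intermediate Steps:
q(K) = 18 + 6*K (q(K) = (3 + K)*6 = 18 + 6*K)
-14 + ((1*((-3 + 0)/(5 + 2)))*q(-2))*(-37) = -14 + ((1*((-3 + 0)/(5 + 2)))*(18 + 6*(-2)))*(-37) = -14 + ((1*(-3/7))*(18 - 12))*(-37) = -14 + ((1*(-3*⅐))*6)*(-37) = -14 + ((1*(-3/7))*6)*(-37) = -14 - 3/7*6*(-37) = -14 - 18/7*(-37) = -14 + 666/7 = 568/7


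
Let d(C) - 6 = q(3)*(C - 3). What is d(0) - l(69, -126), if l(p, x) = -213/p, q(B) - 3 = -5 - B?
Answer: 554/23 ≈ 24.087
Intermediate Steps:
q(B) = -2 - B (q(B) = 3 + (-5 - B) = -2 - B)
d(C) = 21 - 5*C (d(C) = 6 + (-2 - 1*3)*(C - 3) = 6 + (-2 - 3)*(-3 + C) = 6 - 5*(-3 + C) = 6 + (15 - 5*C) = 21 - 5*C)
d(0) - l(69, -126) = (21 - 5*0) - (-213)/69 = (21 + 0) - (-213)/69 = 21 - 1*(-71/23) = 21 + 71/23 = 554/23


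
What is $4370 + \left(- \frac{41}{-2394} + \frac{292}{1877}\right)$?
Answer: $\frac{19637537065}{4493538} \approx 4370.2$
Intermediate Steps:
$4370 + \left(- \frac{41}{-2394} + \frac{292}{1877}\right) = 4370 + \left(\left(-41\right) \left(- \frac{1}{2394}\right) + 292 \cdot \frac{1}{1877}\right) = 4370 + \left(\frac{41}{2394} + \frac{292}{1877}\right) = 4370 + \frac{776005}{4493538} = \frac{19637537065}{4493538}$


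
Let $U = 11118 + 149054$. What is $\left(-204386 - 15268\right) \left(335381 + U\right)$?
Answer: $-108850198662$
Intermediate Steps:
$U = 160172$
$\left(-204386 - 15268\right) \left(335381 + U\right) = \left(-204386 - 15268\right) \left(335381 + 160172\right) = \left(-219654\right) 495553 = -108850198662$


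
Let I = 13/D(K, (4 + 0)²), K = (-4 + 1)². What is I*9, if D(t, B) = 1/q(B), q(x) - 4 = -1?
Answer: 351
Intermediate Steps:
K = 9 (K = (-3)² = 9)
q(x) = 3 (q(x) = 4 - 1 = 3)
D(t, B) = ⅓ (D(t, B) = 1/3 = ⅓)
I = 39 (I = 13/(⅓) = 13*3 = 39)
I*9 = 39*9 = 351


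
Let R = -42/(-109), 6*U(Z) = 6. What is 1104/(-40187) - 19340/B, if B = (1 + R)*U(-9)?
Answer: -84716773924/6068237 ≈ -13961.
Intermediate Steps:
U(Z) = 1 (U(Z) = (⅙)*6 = 1)
R = 42/109 (R = -42*(-1/109) = 42/109 ≈ 0.38532)
B = 151/109 (B = (1 + 42/109)*1 = (151/109)*1 = 151/109 ≈ 1.3853)
1104/(-40187) - 19340/B = 1104/(-40187) - 19340/151/109 = 1104*(-1/40187) - 19340*109/151 = -1104/40187 - 2108060/151 = -84716773924/6068237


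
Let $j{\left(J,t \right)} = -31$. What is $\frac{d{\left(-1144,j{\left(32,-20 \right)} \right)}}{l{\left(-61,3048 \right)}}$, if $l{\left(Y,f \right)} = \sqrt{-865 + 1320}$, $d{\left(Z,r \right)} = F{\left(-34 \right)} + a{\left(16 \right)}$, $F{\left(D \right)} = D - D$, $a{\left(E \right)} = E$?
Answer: $\frac{16 \sqrt{455}}{455} \approx 0.75009$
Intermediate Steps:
$F{\left(D \right)} = 0$
$d{\left(Z,r \right)} = 16$ ($d{\left(Z,r \right)} = 0 + 16 = 16$)
$l{\left(Y,f \right)} = \sqrt{455}$
$\frac{d{\left(-1144,j{\left(32,-20 \right)} \right)}}{l{\left(-61,3048 \right)}} = \frac{16}{\sqrt{455}} = 16 \frac{\sqrt{455}}{455} = \frac{16 \sqrt{455}}{455}$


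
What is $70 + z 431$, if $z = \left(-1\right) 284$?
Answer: $-122334$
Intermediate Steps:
$z = -284$
$70 + z 431 = 70 - 122404 = -122334$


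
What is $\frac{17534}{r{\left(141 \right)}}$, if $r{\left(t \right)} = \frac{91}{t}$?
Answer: $\frac{2472294}{91} \approx 27168.0$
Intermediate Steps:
$\frac{17534}{r{\left(141 \right)}} = \frac{17534}{91 \cdot \frac{1}{141}} = \frac{17534}{\frac{91}{141}} = 17534 \cdot \frac{141}{91} = \frac{2472294}{91}$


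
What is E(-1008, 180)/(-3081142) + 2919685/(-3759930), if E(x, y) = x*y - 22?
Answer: -831367966261/1158487824006 ≈ -0.71763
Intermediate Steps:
E(x, y) = -22 + x*y
E(-1008, 180)/(-3081142) + 2919685/(-3759930) = (-22 - 1008*180)/(-3081142) + 2919685/(-3759930) = (-22 - 181440)*(-1/3081142) + 2919685*(-1/3759930) = -181462*(-1/3081142) - 583937/751986 = 90731/1540571 - 583937/751986 = -831367966261/1158487824006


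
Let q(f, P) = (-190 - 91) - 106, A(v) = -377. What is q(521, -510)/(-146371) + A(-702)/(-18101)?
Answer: 62186954/2649461471 ≈ 0.023472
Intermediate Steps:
q(f, P) = -387 (q(f, P) = -281 - 106 = -387)
q(521, -510)/(-146371) + A(-702)/(-18101) = -387/(-146371) - 377/(-18101) = -387*(-1/146371) - 377*(-1/18101) = 387/146371 + 377/18101 = 62186954/2649461471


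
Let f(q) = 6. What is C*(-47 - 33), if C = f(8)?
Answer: -480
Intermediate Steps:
C = 6
C*(-47 - 33) = 6*(-47 - 33) = 6*(-80) = -480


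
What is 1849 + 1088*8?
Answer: 10553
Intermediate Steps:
1849 + 1088*8 = 1849 + 8704 = 10553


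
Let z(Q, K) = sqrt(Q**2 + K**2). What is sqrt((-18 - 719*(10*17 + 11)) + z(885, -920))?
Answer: sqrt(-130157 + 5*sqrt(65185)) ≈ 359.0*I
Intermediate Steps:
z(Q, K) = sqrt(K**2 + Q**2)
sqrt((-18 - 719*(10*17 + 11)) + z(885, -920)) = sqrt((-18 - 719*(10*17 + 11)) + sqrt((-920)**2 + 885**2)) = sqrt((-18 - 719*(170 + 11)) + sqrt(846400 + 783225)) = sqrt((-18 - 719*181) + sqrt(1629625)) = sqrt((-18 - 130139) + 5*sqrt(65185)) = sqrt(-130157 + 5*sqrt(65185))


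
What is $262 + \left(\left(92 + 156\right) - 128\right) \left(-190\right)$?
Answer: $-22538$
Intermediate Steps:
$262 + \left(\left(92 + 156\right) - 128\right) \left(-190\right) = 262 + \left(248 - 128\right) \left(-190\right) = 262 + 120 \left(-190\right) = 262 - 22800 = -22538$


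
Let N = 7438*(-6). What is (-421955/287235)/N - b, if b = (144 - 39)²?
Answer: -28265285409509/2563744716 ≈ -11025.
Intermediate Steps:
b = 11025 (b = 105² = 11025)
N = -44628
(-421955/287235)/N - b = -421955/287235/(-44628) - 1*11025 = -421955*1/287235*(-1/44628) - 11025 = -84391/57447*(-1/44628) - 11025 = 84391/2563744716 - 11025 = -28265285409509/2563744716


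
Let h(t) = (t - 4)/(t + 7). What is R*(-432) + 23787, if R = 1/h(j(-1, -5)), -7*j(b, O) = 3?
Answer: 757269/31 ≈ 24428.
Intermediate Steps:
j(b, O) = -3/7 (j(b, O) = -⅐*3 = -3/7)
h(t) = (-4 + t)/(7 + t)
R = -46/31 (R = 1/((-4 - 3/7)/(7 - 3/7)) = 1/(-31/7/(46/7)) = 1/((7/46)*(-31/7)) = 1/(-31/46) = -46/31 ≈ -1.4839)
R*(-432) + 23787 = -46/31*(-432) + 23787 = 19872/31 + 23787 = 757269/31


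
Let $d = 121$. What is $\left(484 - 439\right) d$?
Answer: $5445$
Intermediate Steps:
$\left(484 - 439\right) d = \left(484 - 439\right) 121 = 45 \cdot 121 = 5445$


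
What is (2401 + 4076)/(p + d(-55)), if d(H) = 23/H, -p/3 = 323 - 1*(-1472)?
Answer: -356235/296198 ≈ -1.2027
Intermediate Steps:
p = -5385 (p = -3*(323 - 1*(-1472)) = -3*(323 + 1472) = -3*1795 = -5385)
(2401 + 4076)/(p + d(-55)) = (2401 + 4076)/(-5385 + 23/(-55)) = 6477/(-5385 + 23*(-1/55)) = 6477/(-5385 - 23/55) = 6477/(-296198/55) = 6477*(-55/296198) = -356235/296198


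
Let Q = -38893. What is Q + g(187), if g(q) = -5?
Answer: -38898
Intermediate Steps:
Q + g(187) = -38893 - 5 = -38898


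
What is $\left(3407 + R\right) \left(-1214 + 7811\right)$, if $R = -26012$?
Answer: $-149125185$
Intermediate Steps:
$\left(3407 + R\right) \left(-1214 + 7811\right) = \left(3407 - 26012\right) \left(-1214 + 7811\right) = \left(-22605\right) 6597 = -149125185$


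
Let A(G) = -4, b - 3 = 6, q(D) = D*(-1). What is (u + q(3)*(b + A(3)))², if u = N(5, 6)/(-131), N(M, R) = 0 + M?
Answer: 3880900/17161 ≈ 226.15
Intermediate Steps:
q(D) = -D
b = 9 (b = 3 + 6 = 9)
N(M, R) = M
u = -5/131 (u = 5/(-131) = 5*(-1/131) = -5/131 ≈ -0.038168)
(u + q(3)*(b + A(3)))² = (-5/131 + (-1*3)*(9 - 4))² = (-5/131 - 3*5)² = (-5/131 - 15)² = (-1970/131)² = 3880900/17161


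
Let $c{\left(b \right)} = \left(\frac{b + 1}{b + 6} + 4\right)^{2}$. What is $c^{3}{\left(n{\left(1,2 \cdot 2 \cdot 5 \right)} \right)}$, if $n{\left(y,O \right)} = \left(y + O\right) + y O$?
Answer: $\frac{148035889000000}{10779215329} \approx 13733.0$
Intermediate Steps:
$n{\left(y,O \right)} = O + y + O y$ ($n{\left(y,O \right)} = \left(O + y\right) + O y = O + y + O y$)
$c{\left(b \right)} = \left(4 + \frac{1 + b}{6 + b}\right)^{2}$ ($c{\left(b \right)} = \left(\frac{1 + b}{6 + b} + 4\right)^{2} = \left(4 + \frac{1 + b}{6 + b}\right)^{2}$)
$c^{3}{\left(n{\left(1,2 \cdot 2 \cdot 5 \right)} \right)} = \left(\frac{25 \left(5 + \left(2 \cdot 2 \cdot 5 + 1 + 2 \cdot 2 \cdot 5 \cdot 1\right)\right)^{2}}{\left(6 + \left(2 \cdot 2 \cdot 5 + 1 + 2 \cdot 2 \cdot 5 \cdot 1\right)\right)^{2}}\right)^{3} = \left(\frac{25 \left(5 + \left(4 \cdot 5 + 1 + 4 \cdot 5 \cdot 1\right)\right)^{2}}{\left(6 + \left(4 \cdot 5 + 1 + 4 \cdot 5 \cdot 1\right)\right)^{2}}\right)^{3} = \left(\frac{25 \left(5 + \left(20 + 1 + 20 \cdot 1\right)\right)^{2}}{\left(6 + \left(20 + 1 + 20 \cdot 1\right)\right)^{2}}\right)^{3} = \left(\frac{25 \left(5 + \left(20 + 1 + 20\right)\right)^{2}}{\left(6 + \left(20 + 1 + 20\right)\right)^{2}}\right)^{3} = \left(\frac{25 \left(5 + 41\right)^{2}}{\left(6 + 41\right)^{2}}\right)^{3} = \left(\frac{25 \cdot 46^{2}}{2209}\right)^{3} = \left(25 \cdot 2116 \cdot \frac{1}{2209}\right)^{3} = \left(\frac{52900}{2209}\right)^{3} = \frac{148035889000000}{10779215329}$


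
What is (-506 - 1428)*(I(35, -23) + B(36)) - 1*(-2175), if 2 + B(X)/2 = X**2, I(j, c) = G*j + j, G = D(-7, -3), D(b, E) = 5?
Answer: -5409157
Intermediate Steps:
G = 5
I(j, c) = 6*j (I(j, c) = 5*j + j = 6*j)
B(X) = -4 + 2*X**2
(-506 - 1428)*(I(35, -23) + B(36)) - 1*(-2175) = (-506 - 1428)*(6*35 + (-4 + 2*36**2)) - 1*(-2175) = -1934*(210 + (-4 + 2*1296)) + 2175 = -1934*(210 + (-4 + 2592)) + 2175 = -1934*(210 + 2588) + 2175 = -1934*2798 + 2175 = -5411332 + 2175 = -5409157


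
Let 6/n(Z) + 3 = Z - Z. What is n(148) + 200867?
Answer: 200865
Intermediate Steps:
n(Z) = -2 (n(Z) = 6/(-3 + (Z - Z)) = 6/(-3 + 0) = 6/(-3) = 6*(-⅓) = -2)
n(148) + 200867 = -2 + 200867 = 200865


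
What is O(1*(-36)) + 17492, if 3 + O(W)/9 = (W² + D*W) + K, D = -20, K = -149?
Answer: 34268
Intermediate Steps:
O(W) = -1368 - 180*W + 9*W² (O(W) = -27 + 9*((W² - 20*W) - 149) = -27 + 9*(-149 + W² - 20*W) = -27 + (-1341 - 180*W + 9*W²) = -1368 - 180*W + 9*W²)
O(1*(-36)) + 17492 = (-1368 - 180*(-36) + 9*(1*(-36))²) + 17492 = (-1368 - 180*(-36) + 9*(-36)²) + 17492 = (-1368 + 6480 + 9*1296) + 17492 = (-1368 + 6480 + 11664) + 17492 = 16776 + 17492 = 34268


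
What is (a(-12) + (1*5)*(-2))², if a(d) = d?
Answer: 484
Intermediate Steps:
(a(-12) + (1*5)*(-2))² = (-12 + (1*5)*(-2))² = (-12 + 5*(-2))² = (-12 - 10)² = (-22)² = 484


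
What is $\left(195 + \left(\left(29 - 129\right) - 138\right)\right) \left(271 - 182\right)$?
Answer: $-3827$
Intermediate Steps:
$\left(195 + \left(\left(29 - 129\right) - 138\right)\right) \left(271 - 182\right) = \left(195 - 238\right) 89 = \left(-43\right) 89 = -3827$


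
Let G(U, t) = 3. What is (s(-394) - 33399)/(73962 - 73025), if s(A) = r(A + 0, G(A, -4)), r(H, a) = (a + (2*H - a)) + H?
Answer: -34581/937 ≈ -36.906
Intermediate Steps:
r(H, a) = 3*H (r(H, a) = (a + (-a + 2*H)) + H = 2*H + H = 3*H)
s(A) = 3*A (s(A) = 3*(A + 0) = 3*A)
(s(-394) - 33399)/(73962 - 73025) = (3*(-394) - 33399)/(73962 - 73025) = (-1182 - 33399)/937 = -34581*1/937 = -34581/937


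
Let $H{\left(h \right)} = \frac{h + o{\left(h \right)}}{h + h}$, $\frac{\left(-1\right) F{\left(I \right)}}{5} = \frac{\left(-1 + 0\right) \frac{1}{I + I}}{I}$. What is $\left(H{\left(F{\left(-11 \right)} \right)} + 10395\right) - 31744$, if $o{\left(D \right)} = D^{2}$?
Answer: $- \frac{10332669}{484} \approx -21349.0$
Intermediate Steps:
$F{\left(I \right)} = \frac{5}{2 I^{2}}$ ($F{\left(I \right)} = - 5 \frac{\left(-1 + 0\right) \frac{1}{I + I}}{I} = - 5 \frac{\left(-1\right) \frac{1}{2 I}}{I} = - 5 \frac{\left(- \frac{1}{2}\right) \frac{1}{I}}{I} = - 5 \left(- \frac{1}{2 I^{2}}\right) = \frac{5}{2 I^{2}}$)
$H{\left(h \right)} = \frac{h + h^{2}}{2 h}$ ($H{\left(h \right)} = \frac{h + h^{2}}{h + h} = \frac{h + h^{2}}{2 h}$)
$\left(H{\left(F{\left(-11 \right)} \right)} + 10395\right) - 31744 = \left(\left(\frac{1}{2} + \frac{\frac{5}{2} \cdot \frac{1}{121}}{2}\right) + 10395\right) - 31744 = \left(\left(\frac{1}{2} + \frac{1}{2} \cdot \frac{5}{242}\right) + 10395\right) - 31744 = \left(\left(\frac{1}{2} + \frac{5}{484}\right) + 10395\right) - 31744 = \left(\frac{247}{484} + 10395\right) - 31744 = \frac{5031427}{484} - 31744 = - \frac{10332669}{484}$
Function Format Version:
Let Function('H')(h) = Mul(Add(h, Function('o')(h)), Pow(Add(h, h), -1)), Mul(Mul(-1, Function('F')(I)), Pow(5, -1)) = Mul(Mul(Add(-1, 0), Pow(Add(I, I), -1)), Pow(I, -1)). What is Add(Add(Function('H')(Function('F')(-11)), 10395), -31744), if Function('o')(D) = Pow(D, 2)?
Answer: Rational(-10332669, 484) ≈ -21349.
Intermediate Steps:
Function('F')(I) = Mul(Rational(5, 2), Pow(I, -2)) (Function('F')(I) = Mul(-5, Mul(Mul(Add(-1, 0), Pow(Add(I, I), -1)), Pow(I, -1))) = Mul(-5, Mul(Mul(-1, Pow(Mul(2, I), -1)), Pow(I, -1))) = Mul(-5, Mul(Mul(-1, Mul(Rational(1, 2), Pow(I, -1))), Pow(I, -1))) = Mul(-5, Mul(Mul(Rational(-1, 2), Pow(I, -1)), Pow(I, -1))) = Mul(-5, Mul(Rational(-1, 2), Pow(I, -2))) = Mul(Rational(5, 2), Pow(I, -2)))
Function('H')(h) = Mul(Rational(1, 2), Pow(h, -1), Add(h, Pow(h, 2))) (Function('H')(h) = Mul(Add(h, Pow(h, 2)), Pow(Add(h, h), -1)) = Mul(Add(h, Pow(h, 2)), Pow(Mul(2, h), -1)) = Mul(Add(h, Pow(h, 2)), Mul(Rational(1, 2), Pow(h, -1))) = Mul(Rational(1, 2), Pow(h, -1), Add(h, Pow(h, 2))))
Add(Add(Function('H')(Function('F')(-11)), 10395), -31744) = Add(Add(Add(Rational(1, 2), Mul(Rational(1, 2), Mul(Rational(5, 2), Pow(-11, -2)))), 10395), -31744) = Add(Add(Add(Rational(1, 2), Mul(Rational(1, 2), Mul(Rational(5, 2), Rational(1, 121)))), 10395), -31744) = Add(Add(Add(Rational(1, 2), Mul(Rational(1, 2), Rational(5, 242))), 10395), -31744) = Add(Add(Add(Rational(1, 2), Rational(5, 484)), 10395), -31744) = Add(Add(Rational(247, 484), 10395), -31744) = Add(Rational(5031427, 484), -31744) = Rational(-10332669, 484)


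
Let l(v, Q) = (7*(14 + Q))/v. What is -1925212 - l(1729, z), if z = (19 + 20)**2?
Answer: -475528899/247 ≈ -1.9252e+6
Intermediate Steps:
z = 1521 (z = 39**2 = 1521)
l(v, Q) = (98 + 7*Q)/v
-1925212 - l(1729, z) = -1925212 - 7*(14 + 1521)/1729 = -1925212 - 7*1535/1729 = -1925212 - 1*1535/247 = -1925212 - 1535/247 = -475528899/247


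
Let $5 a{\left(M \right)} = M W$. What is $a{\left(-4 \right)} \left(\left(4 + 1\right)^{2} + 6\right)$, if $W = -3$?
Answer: $\frac{372}{5} \approx 74.4$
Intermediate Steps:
$a{\left(M \right)} = - \frac{3 M}{5}$ ($a{\left(M \right)} = \frac{M \left(-3\right)}{5} = \frac{\left(-3\right) M}{5} = - \frac{3 M}{5}$)
$a{\left(-4 \right)} \left(\left(4 + 1\right)^{2} + 6\right) = \left(- \frac{3}{5}\right) \left(-4\right) \left(\left(4 + 1\right)^{2} + 6\right) = \frac{12 \left(5^{2} + 6\right)}{5} = \frac{12 \left(25 + 6\right)}{5} = \frac{12}{5} \cdot 31 = \frac{372}{5}$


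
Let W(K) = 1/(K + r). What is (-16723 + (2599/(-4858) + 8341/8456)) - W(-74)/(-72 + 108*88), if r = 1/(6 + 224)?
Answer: -984565829636685035/58876541707032 ≈ -16723.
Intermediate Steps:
r = 1/230 ≈ 0.0043478
W(K) = 1/(1/230 + K) (W(K) = 1/(K + 1/230) = 1/(1/230 + K))
(-16723 + (2599/(-4858) + 8341/8456)) - W(-74)/(-72 + 108*88) = (-16723 + (2599/(-4858) + 8341/8456)) - 230/(1 + 230*(-74))/(-72 + 108*88) = (-16723 + (2599*(-1/4858) + 8341*(1/8456))) - 230/(1 - 17020)/(-72 + 9504) = (-16723 + (-2599/4858 + 8341/8456)) - 230/(-17019)/9432 = (-16723 + 1324531/2934232) - 230*(-1/17019)/9432 = -49067837205/2934232 - (-230)/(17019*9432) = -49067837205/2934232 - 1*(-115/80261604) = -49067837205/2934232 + 115/80261604 = -984565829636685035/58876541707032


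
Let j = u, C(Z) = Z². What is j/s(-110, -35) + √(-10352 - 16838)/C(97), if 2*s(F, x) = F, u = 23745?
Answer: -4749/11 + I*√27190/9409 ≈ -431.73 + 0.017525*I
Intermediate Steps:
s(F, x) = F/2
j = 23745
j/s(-110, -35) + √(-10352 - 16838)/C(97) = 23745/(((½)*(-110))) + √(-10352 - 16838)/(97²) = 23745/(-55) + √(-27190)/9409 = 23745*(-1/55) + (I*√27190)*(1/9409) = -4749/11 + I*√27190/9409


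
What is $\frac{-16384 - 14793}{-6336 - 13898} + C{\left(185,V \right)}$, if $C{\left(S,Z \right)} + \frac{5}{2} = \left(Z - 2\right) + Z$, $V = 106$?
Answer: $\frac{2114866}{10117} \approx 209.04$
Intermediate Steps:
$C{\left(S,Z \right)} = - \frac{9}{2} + 2 Z$ ($C{\left(S,Z \right)} = - \frac{5}{2} + \left(\left(Z - 2\right) + Z\right) = - \frac{5}{2} + \left(\left(-2 + Z\right) + Z\right) = - \frac{5}{2} + \left(-2 + 2 Z\right) = - \frac{9}{2} + 2 Z$)
$\frac{-16384 - 14793}{-6336 - 13898} + C{\left(185,V \right)} = \frac{-16384 - 14793}{-6336 - 13898} + \left(- \frac{9}{2} + 2 \cdot 106\right) = - \frac{31177}{-20234} + \left(- \frac{9}{2} + 212\right) = \left(-31177\right) \left(- \frac{1}{20234}\right) + \frac{415}{2} = \frac{31177}{20234} + \frac{415}{2} = \frac{2114866}{10117}$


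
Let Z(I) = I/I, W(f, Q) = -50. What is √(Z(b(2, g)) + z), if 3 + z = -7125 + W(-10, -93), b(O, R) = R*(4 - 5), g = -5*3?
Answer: I*√7177 ≈ 84.717*I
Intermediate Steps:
g = -15
b(O, R) = -R (b(O, R) = R*(-1) = -R)
Z(I) = 1
z = -7178 (z = -3 + (-7125 - 50) = -3 - 7175 = -7178)
√(Z(b(2, g)) + z) = √(1 - 7178) = √(-7177) = I*√7177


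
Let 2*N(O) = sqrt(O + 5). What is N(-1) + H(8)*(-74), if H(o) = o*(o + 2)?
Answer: -5919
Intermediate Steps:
N(O) = sqrt(5 + O)/2 (N(O) = sqrt(O + 5)/2 = sqrt(5 + O)/2)
H(o) = o*(2 + o)
N(-1) + H(8)*(-74) = sqrt(5 - 1)/2 + (8*(2 + 8))*(-74) = sqrt(4)/2 + (8*10)*(-74) = (1/2)*2 + 80*(-74) = 1 - 5920 = -5919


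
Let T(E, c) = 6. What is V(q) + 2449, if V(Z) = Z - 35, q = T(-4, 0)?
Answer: 2420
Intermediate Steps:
q = 6
V(Z) = -35 + Z
V(q) + 2449 = (-35 + 6) + 2449 = -29 + 2449 = 2420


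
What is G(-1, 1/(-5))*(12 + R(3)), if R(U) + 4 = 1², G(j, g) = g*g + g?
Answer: -36/25 ≈ -1.4400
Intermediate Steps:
G(j, g) = g + g² (G(j, g) = g² + g = g + g²)
R(U) = -3 (R(U) = -4 + 1² = -4 + 1 = -3)
G(-1, 1/(-5))*(12 + R(3)) = ((1 + 1/(-5))/(-5))*(12 - 3) = -(1 - ⅕)/5*9 = -⅕*⅘*9 = -4/25*9 = -36/25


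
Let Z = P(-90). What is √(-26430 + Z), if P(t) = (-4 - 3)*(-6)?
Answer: 6*I*√733 ≈ 162.44*I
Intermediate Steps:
P(t) = 42 (P(t) = -7*(-6) = 42)
Z = 42
√(-26430 + Z) = √(-26430 + 42) = √(-26388) = 6*I*√733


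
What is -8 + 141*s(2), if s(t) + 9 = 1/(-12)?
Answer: -5155/4 ≈ -1288.8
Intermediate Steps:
s(t) = -109/12 (s(t) = -9 + 1/(-12) = -9 - 1/12 = -109/12)
-8 + 141*s(2) = -8 + 141*(-109/12) = -8 - 5123/4 = -5155/4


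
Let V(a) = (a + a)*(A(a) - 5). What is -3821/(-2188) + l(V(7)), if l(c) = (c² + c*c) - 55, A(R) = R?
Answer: 3314265/2188 ≈ 1514.7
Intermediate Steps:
V(a) = 2*a*(-5 + a) (V(a) = (a + a)*(a - 5) = (2*a)*(-5 + a) = 2*a*(-5 + a))
l(c) = -55 + 2*c² (l(c) = (c² + c²) - 55 = 2*c² - 55 = -55 + 2*c²)
-3821/(-2188) + l(V(7)) = -3821/(-2188) + (-55 + 2*(2*7*(-5 + 7))²) = -3821*(-1/2188) + (-55 + 2*(2*7*2)²) = 3821/2188 + (-55 + 2*28²) = 3821/2188 + (-55 + 2*784) = 3821/2188 + (-55 + 1568) = 3821/2188 + 1513 = 3314265/2188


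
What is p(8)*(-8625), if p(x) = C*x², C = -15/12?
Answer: 690000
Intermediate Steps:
C = -5/4 (C = -15*1/12 = -5/4 ≈ -1.2500)
p(x) = -5*x²/4
p(8)*(-8625) = -5/4*8²*(-8625) = -5/4*64*(-8625) = -80*(-8625) = 690000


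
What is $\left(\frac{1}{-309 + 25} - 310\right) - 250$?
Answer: $- \frac{159041}{284} \approx -560.0$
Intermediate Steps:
$\left(\frac{1}{-309 + 25} - 310\right) - 250 = \left(\frac{1}{-284} - 310\right) - 250 = \left(- \frac{1}{284} - 310\right) - 250 = - \frac{88041}{284} - 250 = - \frac{159041}{284}$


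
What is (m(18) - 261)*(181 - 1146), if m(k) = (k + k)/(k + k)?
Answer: 250900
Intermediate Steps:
m(k) = 1 (m(k) = (2*k)/((2*k)) = (2*k)*(1/(2*k)) = 1)
(m(18) - 261)*(181 - 1146) = (1 - 261)*(181 - 1146) = -260*(-965) = 250900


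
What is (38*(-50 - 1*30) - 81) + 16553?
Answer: 13432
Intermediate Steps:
(38*(-50 - 1*30) - 81) + 16553 = (38*(-50 - 30) - 81) + 16553 = (38*(-80) - 81) + 16553 = (-3040 - 81) + 16553 = -3121 + 16553 = 13432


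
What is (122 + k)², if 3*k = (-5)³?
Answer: 58081/9 ≈ 6453.4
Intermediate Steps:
k = -125/3 (k = (⅓)*(-5)³ = (⅓)*(-125) = -125/3 ≈ -41.667)
(122 + k)² = (122 - 125/3)² = (241/3)² = 58081/9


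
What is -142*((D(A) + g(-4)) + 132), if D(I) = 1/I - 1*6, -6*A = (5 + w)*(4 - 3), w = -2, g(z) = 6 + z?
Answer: -17892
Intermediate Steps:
A = -½ (A = -(5 - 2)*(4 - 3)/6 = -1/2 = -⅙*3 = -½ ≈ -0.50000)
D(I) = -6 + 1/I (D(I) = 1/I - 6 = -6 + 1/I)
-142*((D(A) + g(-4)) + 132) = -142*(((-6 + 1/(-½)) + (6 - 4)) + 132) = -142*(((-6 - 2) + 2) + 132) = -142*((-8 + 2) + 132) = -142*(-6 + 132) = -142*126 = -17892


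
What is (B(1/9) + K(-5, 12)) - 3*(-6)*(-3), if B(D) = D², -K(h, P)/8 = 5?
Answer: -7613/81 ≈ -93.988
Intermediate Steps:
K(h, P) = -40 (K(h, P) = -8*5 = -40)
(B(1/9) + K(-5, 12)) - 3*(-6)*(-3) = ((1/9)² - 40) - 3*(-6)*(-3) = ((⅑)² - 40) + 18*(-3) = (1/81 - 40) - 54 = -3239/81 - 54 = -7613/81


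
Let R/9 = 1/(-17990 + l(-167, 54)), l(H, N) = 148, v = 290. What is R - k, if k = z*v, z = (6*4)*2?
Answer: -248360649/17842 ≈ -13920.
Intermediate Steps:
z = 48 (z = 24*2 = 48)
k = 13920 (k = 48*290 = 13920)
R = -9/17842 (R = 9/(-17990 + 148) = 9/(-17842) = 9*(-1/17842) = -9/17842 ≈ -0.00050443)
R - k = -9/17842 - 1*13920 = -9/17842 - 13920 = -248360649/17842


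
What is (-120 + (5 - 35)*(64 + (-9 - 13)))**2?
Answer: 1904400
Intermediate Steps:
(-120 + (5 - 35)*(64 + (-9 - 13)))**2 = (-120 - 30*(64 - 22))**2 = (-120 - 30*42)**2 = (-120 - 1260)**2 = (-1380)**2 = 1904400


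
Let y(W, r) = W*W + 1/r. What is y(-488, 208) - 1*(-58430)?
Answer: 61687393/208 ≈ 2.9657e+5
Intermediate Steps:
y(W, r) = W² + 1/r
y(-488, 208) - 1*(-58430) = ((-488)² + 1/208) - 1*(-58430) = (238144 + 1/208) + 58430 = 49533953/208 + 58430 = 61687393/208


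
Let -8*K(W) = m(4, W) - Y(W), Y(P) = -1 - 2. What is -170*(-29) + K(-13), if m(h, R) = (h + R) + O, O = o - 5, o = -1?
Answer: 9863/2 ≈ 4931.5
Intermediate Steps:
O = -6 (O = -1 - 5 = -6)
Y(P) = -3
m(h, R) = -6 + R + h (m(h, R) = (h + R) - 6 = (R + h) - 6 = -6 + R + h)
K(W) = -1/8 - W/8 (K(W) = -((-6 + W + 4) - 1*(-3))/8 = -((-2 + W) + 3)/8 = -(1 + W)/8 = -1/8 - W/8)
-170*(-29) + K(-13) = -170*(-29) + (-1/8 - 1/8*(-13)) = 4930 + (-1/8 + 13/8) = 4930 + 3/2 = 9863/2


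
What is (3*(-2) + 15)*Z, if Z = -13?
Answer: -117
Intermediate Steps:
(3*(-2) + 15)*Z = (3*(-2) + 15)*(-13) = (-6 + 15)*(-13) = 9*(-13) = -117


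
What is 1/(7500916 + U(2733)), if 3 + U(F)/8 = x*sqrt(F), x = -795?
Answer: 1875223/14038208009716 + 795*sqrt(2733)/7019104004858 ≈ 1.3950e-7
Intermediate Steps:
U(F) = -24 - 6360*sqrt(F) (U(F) = -24 + 8*(-795*sqrt(F)) = -24 - 6360*sqrt(F))
1/(7500916 + U(2733)) = 1/(7500916 + (-24 - 6360*sqrt(2733))) = 1/(7500892 - 6360*sqrt(2733))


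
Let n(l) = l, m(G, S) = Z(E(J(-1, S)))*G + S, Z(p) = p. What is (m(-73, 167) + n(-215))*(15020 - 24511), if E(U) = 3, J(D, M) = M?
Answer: 2534097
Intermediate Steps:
m(G, S) = S + 3*G (m(G, S) = 3*G + S = S + 3*G)
(m(-73, 167) + n(-215))*(15020 - 24511) = ((167 + 3*(-73)) - 215)*(15020 - 24511) = ((167 - 219) - 215)*(-9491) = (-52 - 215)*(-9491) = -267*(-9491) = 2534097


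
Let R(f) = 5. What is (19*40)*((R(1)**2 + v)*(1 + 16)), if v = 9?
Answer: 439280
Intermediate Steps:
(19*40)*((R(1)**2 + v)*(1 + 16)) = (19*40)*((5**2 + 9)*(1 + 16)) = 760*((25 + 9)*17) = 760*(34*17) = 760*578 = 439280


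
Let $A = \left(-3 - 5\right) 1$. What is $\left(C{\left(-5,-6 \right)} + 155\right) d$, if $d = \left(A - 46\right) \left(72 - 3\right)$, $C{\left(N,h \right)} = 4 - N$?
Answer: $-611064$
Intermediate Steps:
$A = -8$ ($A = \left(-8\right) 1 = -8$)
$d = -3726$ ($d = \left(-8 - 46\right) \left(72 - 3\right) = \left(-54\right) 69 = -3726$)
$\left(C{\left(-5,-6 \right)} + 155\right) d = \left(\left(4 - -5\right) + 155\right) \left(-3726\right) = \left(\left(4 + 5\right) + 155\right) \left(-3726\right) = \left(9 + 155\right) \left(-3726\right) = 164 \left(-3726\right) = -611064$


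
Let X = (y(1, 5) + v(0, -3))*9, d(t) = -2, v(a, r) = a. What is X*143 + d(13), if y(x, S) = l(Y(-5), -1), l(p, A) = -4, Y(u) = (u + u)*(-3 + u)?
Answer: -5150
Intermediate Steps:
Y(u) = 2*u*(-3 + u) (Y(u) = (2*u)*(-3 + u) = 2*u*(-3 + u))
y(x, S) = -4
X = -36 (X = (-4 + 0)*9 = -4*9 = -36)
X*143 + d(13) = -36*143 - 2 = -5148 - 2 = -5150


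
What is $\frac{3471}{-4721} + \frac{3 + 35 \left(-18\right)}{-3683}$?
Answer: $- \frac{9823626}{17387443} \approx -0.56498$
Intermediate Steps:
$\frac{3471}{-4721} + \frac{3 + 35 \left(-18\right)}{-3683} = 3471 \left(- \frac{1}{4721}\right) + \left(3 - 630\right) \left(- \frac{1}{3683}\right) = - \frac{3471}{4721} - - \frac{627}{3683} = - \frac{3471}{4721} + \frac{627}{3683} = - \frac{9823626}{17387443}$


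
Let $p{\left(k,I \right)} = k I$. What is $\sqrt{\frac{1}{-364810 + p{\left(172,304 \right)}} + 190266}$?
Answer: $\frac{\sqrt{379250618607678}}{44646} \approx 436.19$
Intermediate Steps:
$p{\left(k,I \right)} = I k$
$\sqrt{\frac{1}{-364810 + p{\left(172,304 \right)}} + 190266} = \sqrt{\frac{1}{-364810 + 304 \cdot 172} + 190266} = \sqrt{\frac{1}{-364810 + 52288} + 190266} = \sqrt{\frac{1}{-312522} + 190266} = \sqrt{- \frac{1}{312522} + 190266} = \sqrt{\frac{59462310851}{312522}} = \frac{\sqrt{379250618607678}}{44646}$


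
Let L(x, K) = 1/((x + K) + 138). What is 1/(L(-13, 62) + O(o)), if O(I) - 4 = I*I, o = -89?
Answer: 187/1481976 ≈ 0.00012618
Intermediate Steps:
L(x, K) = 1/(138 + K + x) (L(x, K) = 1/((K + x) + 138) = 1/(138 + K + x))
O(I) = 4 + I² (O(I) = 4 + I*I = 4 + I²)
1/(L(-13, 62) + O(o)) = 1/(1/(138 + 62 - 13) + (4 + (-89)²)) = 1/(1/187 + (4 + 7921)) = 1/(1/187 + 7925) = 1/(1481976/187) = 187/1481976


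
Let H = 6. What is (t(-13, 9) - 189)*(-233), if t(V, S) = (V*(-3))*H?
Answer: -10485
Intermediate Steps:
t(V, S) = -18*V (t(V, S) = (V*(-3))*6 = -3*V*6 = -18*V)
(t(-13, 9) - 189)*(-233) = (-18*(-13) - 189)*(-233) = (234 - 189)*(-233) = 45*(-233) = -10485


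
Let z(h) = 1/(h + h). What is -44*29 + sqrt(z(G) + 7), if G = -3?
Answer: -1276 + sqrt(246)/6 ≈ -1273.4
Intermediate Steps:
z(h) = 1/(2*h)
-44*29 + sqrt(z(G) + 7) = -44*29 + sqrt((1/2)/(-3) + 7) = -1276 + sqrt((1/2)*(-1/3) + 7) = -1276 + sqrt(-1/6 + 7) = -1276 + sqrt(41/6) = -1276 + sqrt(246)/6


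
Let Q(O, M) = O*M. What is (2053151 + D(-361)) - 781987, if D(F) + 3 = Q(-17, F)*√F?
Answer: 1271161 + 116603*I ≈ 1.2712e+6 + 1.166e+5*I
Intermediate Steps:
Q(O, M) = M*O
D(F) = -3 - 17*F^(3/2) (D(F) = -3 + (F*(-17))*√F = -3 + (-17*F)*√F = -3 - 17*F^(3/2))
(2053151 + D(-361)) - 781987 = (2053151 + (-3 - (-116603)*I)) - 781987 = (2053151 + (-3 + 116603*I)) - 781987 = (2053148 + 116603*I) - 781987 = 1271161 + 116603*I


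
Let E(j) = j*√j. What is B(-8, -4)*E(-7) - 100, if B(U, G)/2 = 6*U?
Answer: -100 + 672*I*√7 ≈ -100.0 + 1777.9*I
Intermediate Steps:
E(j) = j^(3/2)
B(U, G) = 12*U (B(U, G) = 2*(6*U) = 12*U)
B(-8, -4)*E(-7) - 100 = (12*(-8))*(-7)^(3/2) - 100 = -(-672)*I*√7 - 100 = 672*I*√7 - 100 = -100 + 672*I*√7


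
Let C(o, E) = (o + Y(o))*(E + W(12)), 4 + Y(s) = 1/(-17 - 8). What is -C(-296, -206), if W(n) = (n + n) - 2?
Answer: -1380184/25 ≈ -55207.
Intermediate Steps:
W(n) = -2 + 2*n (W(n) = 2*n - 2 = -2 + 2*n)
Y(s) = -101/25 (Y(s) = -4 + 1/(-17 - 8) = -4 + 1/(-25) = -4 - 1/25 = -101/25)
C(o, E) = (22 + E)*(-101/25 + o) (C(o, E) = (o - 101/25)*(E + (-2 + 2*12)) = (-101/25 + o)*(E + (-2 + 24)) = (-101/25 + o)*(E + 22) = (-101/25 + o)*(22 + E) = (22 + E)*(-101/25 + o))
-C(-296, -206) = -(-2222/25 + 22*(-296) - 101/25*(-206) - 206*(-296)) = -(-2222/25 - 6512 + 20806/25 + 60976) = -1*1380184/25 = -1380184/25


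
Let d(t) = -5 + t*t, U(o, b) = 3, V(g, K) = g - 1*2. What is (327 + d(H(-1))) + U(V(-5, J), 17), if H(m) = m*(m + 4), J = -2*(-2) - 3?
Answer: 334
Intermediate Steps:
J = 1 (J = 4 - 3 = 1)
V(g, K) = -2 + g (V(g, K) = g - 2 = -2 + g)
H(m) = m*(4 + m)
d(t) = -5 + t²
(327 + d(H(-1))) + U(V(-5, J), 17) = (327 + (-5 + (-(4 - 1))²)) + 3 = (327 + (-5 + (-1*3)²)) + 3 = (327 + (-5 + (-3)²)) + 3 = (327 + (-5 + 9)) + 3 = (327 + 4) + 3 = 331 + 3 = 334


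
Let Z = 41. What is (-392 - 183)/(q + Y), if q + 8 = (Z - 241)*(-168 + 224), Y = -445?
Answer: 575/11653 ≈ 0.049344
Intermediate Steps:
q = -11208 (q = -8 + (41 - 241)*(-168 + 224) = -8 - 200*56 = -8 - 11200 = -11208)
(-392 - 183)/(q + Y) = (-392 - 183)/(-11208 - 445) = -575/(-11653) = -575*(-1/11653) = 575/11653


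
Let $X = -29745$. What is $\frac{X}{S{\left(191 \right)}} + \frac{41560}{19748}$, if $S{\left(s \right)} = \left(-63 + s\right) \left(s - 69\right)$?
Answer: $\frac{15399175}{77096192} \approx 0.19974$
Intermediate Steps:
$S{\left(s \right)} = \left(-69 + s\right) \left(-63 + s\right)$ ($S{\left(s \right)} = \left(-63 + s\right) \left(-69 + s\right) = \left(-69 + s\right) \left(-63 + s\right)$)
$\frac{X}{S{\left(191 \right)}} + \frac{41560}{19748} = - \frac{29745}{4347 + 191^{2} - 25212} + \frac{41560}{19748} = - \frac{29745}{4347 + 36481 - 25212} + 41560 \cdot \frac{1}{19748} = - \frac{29745}{15616} + \frac{10390}{4937} = \frac{15399175}{77096192}$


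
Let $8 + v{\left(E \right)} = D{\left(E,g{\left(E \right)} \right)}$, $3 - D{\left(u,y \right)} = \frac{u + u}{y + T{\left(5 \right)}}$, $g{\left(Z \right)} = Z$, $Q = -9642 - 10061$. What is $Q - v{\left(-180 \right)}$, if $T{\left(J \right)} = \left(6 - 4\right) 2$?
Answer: $- \frac{433311}{22} \approx -19696.0$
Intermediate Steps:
$T{\left(J \right)} = 4$ ($T{\left(J \right)} = 2 \cdot 2 = 4$)
$Q = -19703$
$D{\left(u,y \right)} = 3 - \frac{2 u}{4 + y}$ ($D{\left(u,y \right)} = 3 - \frac{u + u}{y + 4} = 3 - \frac{2 u}{4 + y}$)
$v{\left(E \right)} = -8 + \frac{12 + E}{4 + E}$ ($v{\left(E \right)} = -8 + \frac{12 - 2 E + 3 E}{4 + E} = -8 + \frac{12 + E}{4 + E}$)
$Q - v{\left(-180 \right)} = -19703 - \frac{-20 - -1260}{4 - 180} = -19703 - \frac{-20 + 1260}{-176} = -19703 - \left(- \frac{1}{176}\right) 1240 = -19703 - - \frac{155}{22} = -19703 + \frac{155}{22} = - \frac{433311}{22}$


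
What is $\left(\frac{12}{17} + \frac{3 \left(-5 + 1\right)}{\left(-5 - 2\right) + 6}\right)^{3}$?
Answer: $\frac{10077696}{4913} \approx 2051.2$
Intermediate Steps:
$\left(\frac{12}{17} + \frac{3 \left(-5 + 1\right)}{\left(-5 - 2\right) + 6}\right)^{3} = \left(12 \cdot \frac{1}{17} + \frac{3 \left(-4\right)}{-7 + 6}\right)^{3} = \left(\frac{12}{17} - \frac{12}{-1}\right)^{3} = \left(\frac{12}{17} - -12\right)^{3} = \left(\frac{12}{17} + 12\right)^{3} = \left(\frac{216}{17}\right)^{3} = \frac{10077696}{4913}$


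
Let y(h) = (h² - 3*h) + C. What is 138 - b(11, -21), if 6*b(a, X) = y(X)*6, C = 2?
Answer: -368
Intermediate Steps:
y(h) = 2 + h² - 3*h (y(h) = (h² - 3*h) + 2 = 2 + h² - 3*h)
b(a, X) = 2 + X² - 3*X (b(a, X) = ((2 + X² - 3*X)*6)/6 = (12 - 18*X + 6*X²)/6 = 2 + X² - 3*X)
138 - b(11, -21) = 138 - (2 + (-21)² - 3*(-21)) = 138 - (2 + 441 + 63) = 138 - 1*506 = 138 - 506 = -368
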